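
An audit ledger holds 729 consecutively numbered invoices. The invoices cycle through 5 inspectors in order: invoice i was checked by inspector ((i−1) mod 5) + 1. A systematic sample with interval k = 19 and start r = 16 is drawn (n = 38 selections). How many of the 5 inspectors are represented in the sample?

5

Consecutive selections differ by k = 19, so their inspector numbers differ by 19 mod 5 = 4.
gcd(19, 5) = 1, so the sample visits 5/1 = 5 distinct residues mod 5.
Start 16 is inspector 1; the inspectors hit are 1, 2, 3, 4, 5.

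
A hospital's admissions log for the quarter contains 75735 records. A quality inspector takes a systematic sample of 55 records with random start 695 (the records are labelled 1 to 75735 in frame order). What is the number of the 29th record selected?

k = 75735/55 = 1377
29th selection = r + (29−1)·k = 695 + 28×1377 = 695 + 38556 = 39251

39251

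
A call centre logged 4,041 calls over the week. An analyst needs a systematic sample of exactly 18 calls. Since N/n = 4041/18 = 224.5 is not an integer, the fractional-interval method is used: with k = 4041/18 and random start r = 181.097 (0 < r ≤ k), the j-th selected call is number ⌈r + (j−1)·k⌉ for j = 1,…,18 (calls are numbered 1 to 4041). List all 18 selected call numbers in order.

j=1: r + 0k = 181.097 → ⌈·⌉ = 182
j=2: r + 1k = 405.597 → ⌈·⌉ = 406
j=3: r + 2k = 630.097 → ⌈·⌉ = 631
j=4: r + 3k = 854.597 → ⌈·⌉ = 855
j=5: r + 4k = 1079.097 → ⌈·⌉ = 1080
j=6: r + 5k = 1303.597 → ⌈·⌉ = 1304
j=7: r + 6k = 1528.097 → ⌈·⌉ = 1529
j=8: r + 7k = 1752.597 → ⌈·⌉ = 1753
j=9: r + 8k = 1977.097 → ⌈·⌉ = 1978
j=10: r + 9k = 2201.597 → ⌈·⌉ = 2202
j=11: r + 10k = 2426.097 → ⌈·⌉ = 2427
j=12: r + 11k = 2650.597 → ⌈·⌉ = 2651
j=13: r + 12k = 2875.097 → ⌈·⌉ = 2876
j=14: r + 13k = 3099.597 → ⌈·⌉ = 3100
j=15: r + 14k = 3324.097 → ⌈·⌉ = 3325
j=16: r + 15k = 3548.597 → ⌈·⌉ = 3549
j=17: r + 16k = 3773.097 → ⌈·⌉ = 3774
j=18: r + 17k = 3997.597 → ⌈·⌉ = 3998

182, 406, 631, 855, 1080, 1304, 1529, 1753, 1978, 2202, 2427, 2651, 2876, 3100, 3325, 3549, 3774, 3998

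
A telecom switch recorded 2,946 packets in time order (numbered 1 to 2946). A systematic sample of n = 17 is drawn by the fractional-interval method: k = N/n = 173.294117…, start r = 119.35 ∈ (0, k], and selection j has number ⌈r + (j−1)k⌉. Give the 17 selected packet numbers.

120, 293, 466, 640, 813, 986, 1160, 1333, 1506, 1679, 1853, 2026, 2199, 2373, 2546, 2719, 2893

j=1: r + 0k = 119.35 → ⌈·⌉ = 120
j=2: r + 1k = 292.644117… → ⌈·⌉ = 293
j=3: r + 2k = 465.938235… → ⌈·⌉ = 466
j=4: r + 3k = 639.232352… → ⌈·⌉ = 640
j=5: r + 4k = 812.526470… → ⌈·⌉ = 813
j=6: r + 5k = 985.820588… → ⌈·⌉ = 986
j=7: r + 6k = 1159.114705… → ⌈·⌉ = 1160
j=8: r + 7k = 1332.408823… → ⌈·⌉ = 1333
j=9: r + 8k = 1505.702941… → ⌈·⌉ = 1506
j=10: r + 9k = 1678.997058… → ⌈·⌉ = 1679
j=11: r + 10k = 1852.291176… → ⌈·⌉ = 1853
j=12: r + 11k = 2025.585294… → ⌈·⌉ = 2026
j=13: r + 12k = 2198.879411… → ⌈·⌉ = 2199
j=14: r + 13k = 2372.173529… → ⌈·⌉ = 2373
j=15: r + 14k = 2545.467647… → ⌈·⌉ = 2546
j=16: r + 15k = 2718.761764… → ⌈·⌉ = 2719
j=17: r + 16k = 2892.055882… → ⌈·⌉ = 2893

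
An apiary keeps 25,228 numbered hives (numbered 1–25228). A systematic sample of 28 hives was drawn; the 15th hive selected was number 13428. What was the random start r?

814

k = 25228/28 = 901
r = 13428 − (15−1)×901 = 13428 − 12614 = 814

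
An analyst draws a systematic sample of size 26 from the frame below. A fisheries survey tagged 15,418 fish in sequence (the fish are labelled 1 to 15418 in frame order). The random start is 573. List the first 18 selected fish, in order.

573, 1166, 1759, 2352, 2945, 3538, 4131, 4724, 5317, 5910, 6503, 7096, 7689, 8282, 8875, 9468, 10061, 10654

k = N/n = 15418/26 = 593
fish 1: 573
fish 2: 573 + 593 = 1166
fish 3: 1166 + 593 = 1759
fish 4: 1759 + 593 = 2352
fish 5: 2352 + 593 = 2945
fish 6: 2945 + 593 = 3538
fish 7: 3538 + 593 = 4131
fish 8: 4131 + 593 = 4724
fish 9: 4724 + 593 = 5317
fish 10: 5317 + 593 = 5910
fish 11: 5910 + 593 = 6503
fish 12: 6503 + 593 = 7096
fish 13: 7096 + 593 = 7689
fish 14: 7689 + 593 = 8282
fish 15: 8282 + 593 = 8875
fish 16: 8875 + 593 = 9468
fish 17: 9468 + 593 = 10061
fish 18: 10061 + 593 = 10654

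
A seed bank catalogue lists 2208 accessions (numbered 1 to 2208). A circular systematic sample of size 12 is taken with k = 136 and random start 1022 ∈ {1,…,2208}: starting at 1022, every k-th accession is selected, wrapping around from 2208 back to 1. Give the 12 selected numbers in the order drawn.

Selection 1: 1022
Selection 2: 1022 + 136 = 1158
Selection 3: 1158 + 136 = 1294
Selection 4: 1294 + 136 = 1430
Selection 5: 1430 + 136 = 1566
Selection 6: 1566 + 136 = 1702
Selection 7: 1702 + 136 = 1838
Selection 8: 1838 + 136 = 1974
Selection 9: 1974 + 136 = 2110
Selection 10: 2110 + 136 = 2246 → 2246 − 2208 = 38
Selection 11: 38 + 136 = 174
Selection 12: 174 + 136 = 310

1022, 1158, 1294, 1430, 1566, 1702, 1838, 1974, 2110, 38, 174, 310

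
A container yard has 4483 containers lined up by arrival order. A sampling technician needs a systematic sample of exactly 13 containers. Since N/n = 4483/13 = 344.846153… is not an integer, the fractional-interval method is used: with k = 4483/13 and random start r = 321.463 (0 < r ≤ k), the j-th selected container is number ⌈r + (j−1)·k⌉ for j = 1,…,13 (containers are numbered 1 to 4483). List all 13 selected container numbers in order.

322, 667, 1012, 1357, 1701, 2046, 2391, 2736, 3081, 3426, 3770, 4115, 4460

j=1: r + 0k = 321.463 → ⌈·⌉ = 322
j=2: r + 1k = 666.309153… → ⌈·⌉ = 667
j=3: r + 2k = 1011.155307… → ⌈·⌉ = 1012
j=4: r + 3k = 1356.001461… → ⌈·⌉ = 1357
j=5: r + 4k = 1700.847615… → ⌈·⌉ = 1701
j=6: r + 5k = 2045.693769… → ⌈·⌉ = 2046
j=7: r + 6k = 2390.539923… → ⌈·⌉ = 2391
j=8: r + 7k = 2735.386076… → ⌈·⌉ = 2736
j=9: r + 8k = 3080.232230… → ⌈·⌉ = 3081
j=10: r + 9k = 3425.078384… → ⌈·⌉ = 3426
j=11: r + 10k = 3769.924538… → ⌈·⌉ = 3770
j=12: r + 11k = 4114.770692… → ⌈·⌉ = 4115
j=13: r + 12k = 4459.616846… → ⌈·⌉ = 4460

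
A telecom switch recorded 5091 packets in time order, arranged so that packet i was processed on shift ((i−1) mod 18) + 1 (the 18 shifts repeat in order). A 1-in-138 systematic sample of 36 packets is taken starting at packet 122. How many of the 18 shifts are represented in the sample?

3

Consecutive selections differ by k = 138, so their shift numbers differ by 138 mod 18 = 12.
gcd(138, 18) = 6, so the sample visits 18/6 = 3 distinct residues mod 18.
Start 122 is shift 14; the shifts hit are 2, 8, 14.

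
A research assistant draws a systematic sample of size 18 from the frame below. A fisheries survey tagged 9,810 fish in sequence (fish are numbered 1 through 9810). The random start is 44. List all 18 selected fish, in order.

k = N/n = 9810/18 = 545
fish 1: 44
fish 2: 44 + 545 = 589
fish 3: 589 + 545 = 1134
fish 4: 1134 + 545 = 1679
fish 5: 1679 + 545 = 2224
fish 6: 2224 + 545 = 2769
fish 7: 2769 + 545 = 3314
fish 8: 3314 + 545 = 3859
fish 9: 3859 + 545 = 4404
fish 10: 4404 + 545 = 4949
fish 11: 4949 + 545 = 5494
fish 12: 5494 + 545 = 6039
fish 13: 6039 + 545 = 6584
fish 14: 6584 + 545 = 7129
fish 15: 7129 + 545 = 7674
fish 16: 7674 + 545 = 8219
fish 17: 8219 + 545 = 8764
fish 18: 8764 + 545 = 9309

44, 589, 1134, 1679, 2224, 2769, 3314, 3859, 4404, 4949, 5494, 6039, 6584, 7129, 7674, 8219, 8764, 9309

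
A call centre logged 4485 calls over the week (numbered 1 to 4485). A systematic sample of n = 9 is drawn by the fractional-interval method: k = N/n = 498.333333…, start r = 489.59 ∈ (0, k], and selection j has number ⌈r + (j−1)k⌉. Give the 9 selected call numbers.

490, 988, 1487, 1985, 2483, 2982, 3480, 3978, 4477

j=1: r + 0k = 489.59 → ⌈·⌉ = 490
j=2: r + 1k = 987.923333… → ⌈·⌉ = 988
j=3: r + 2k = 1486.256666… → ⌈·⌉ = 1487
j=4: r + 3k = 1984.59 → ⌈·⌉ = 1985
j=5: r + 4k = 2482.923333… → ⌈·⌉ = 2483
j=6: r + 5k = 2981.256666… → ⌈·⌉ = 2982
j=7: r + 6k = 3479.59 → ⌈·⌉ = 3480
j=8: r + 7k = 3977.923333… → ⌈·⌉ = 3978
j=9: r + 8k = 4476.256666… → ⌈·⌉ = 4477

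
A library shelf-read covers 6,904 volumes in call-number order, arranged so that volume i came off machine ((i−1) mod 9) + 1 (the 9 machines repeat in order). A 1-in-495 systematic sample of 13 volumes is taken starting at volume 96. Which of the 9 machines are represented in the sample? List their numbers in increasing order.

Consecutive selections differ by k = 495, so their machine numbers differ by 495 mod 9 = 0.
gcd(495, 9) = 9, so the sample visits 9/9 = 1 distinct residues mod 9.
Start 96 is machine 6; the machines hit are 6.

6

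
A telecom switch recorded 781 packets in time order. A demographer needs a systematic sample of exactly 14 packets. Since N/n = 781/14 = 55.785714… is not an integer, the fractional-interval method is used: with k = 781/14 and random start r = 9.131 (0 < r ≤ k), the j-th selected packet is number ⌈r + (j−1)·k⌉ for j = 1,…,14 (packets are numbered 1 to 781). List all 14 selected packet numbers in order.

10, 65, 121, 177, 233, 289, 344, 400, 456, 512, 567, 623, 679, 735

j=1: r + 0k = 9.131 → ⌈·⌉ = 10
j=2: r + 1k = 64.916714… → ⌈·⌉ = 65
j=3: r + 2k = 120.702428… → ⌈·⌉ = 121
j=4: r + 3k = 176.488142… → ⌈·⌉ = 177
j=5: r + 4k = 232.273857… → ⌈·⌉ = 233
j=6: r + 5k = 288.059571… → ⌈·⌉ = 289
j=7: r + 6k = 343.845285… → ⌈·⌉ = 344
j=8: r + 7k = 399.631 → ⌈·⌉ = 400
j=9: r + 8k = 455.416714… → ⌈·⌉ = 456
j=10: r + 9k = 511.202428… → ⌈·⌉ = 512
j=11: r + 10k = 566.988142… → ⌈·⌉ = 567
j=12: r + 11k = 622.773857… → ⌈·⌉ = 623
j=13: r + 12k = 678.559571… → ⌈·⌉ = 679
j=14: r + 13k = 734.345285… → ⌈·⌉ = 735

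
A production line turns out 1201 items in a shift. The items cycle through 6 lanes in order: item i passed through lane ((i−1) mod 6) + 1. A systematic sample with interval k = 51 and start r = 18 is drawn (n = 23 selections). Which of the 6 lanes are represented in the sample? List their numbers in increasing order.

3, 6

Consecutive selections differ by k = 51, so their lane numbers differ by 51 mod 6 = 3.
gcd(51, 6) = 3, so the sample visits 6/3 = 2 distinct residues mod 6.
Start 18 is lane 6; the lanes hit are 3, 6.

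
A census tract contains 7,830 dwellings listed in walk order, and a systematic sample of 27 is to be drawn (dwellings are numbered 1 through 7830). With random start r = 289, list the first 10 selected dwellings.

289, 579, 869, 1159, 1449, 1739, 2029, 2319, 2609, 2899

k = N/n = 7830/27 = 290
dwelling 1: 289
dwelling 2: 289 + 290 = 579
dwelling 3: 579 + 290 = 869
dwelling 4: 869 + 290 = 1159
dwelling 5: 1159 + 290 = 1449
dwelling 6: 1449 + 290 = 1739
dwelling 7: 1739 + 290 = 2029
dwelling 8: 2029 + 290 = 2319
dwelling 9: 2319 + 290 = 2609
dwelling 10: 2609 + 290 = 2899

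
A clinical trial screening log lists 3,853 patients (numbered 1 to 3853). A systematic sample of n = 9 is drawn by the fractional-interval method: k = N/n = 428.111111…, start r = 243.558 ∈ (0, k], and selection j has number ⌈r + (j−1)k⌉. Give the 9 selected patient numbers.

244, 672, 1100, 1528, 1957, 2385, 2813, 3241, 3669

j=1: r + 0k = 243.558 → ⌈·⌉ = 244
j=2: r + 1k = 671.669111… → ⌈·⌉ = 672
j=3: r + 2k = 1099.780222… → ⌈·⌉ = 1100
j=4: r + 3k = 1527.891333… → ⌈·⌉ = 1528
j=5: r + 4k = 1956.002444… → ⌈·⌉ = 1957
j=6: r + 5k = 2384.113555… → ⌈·⌉ = 2385
j=7: r + 6k = 2812.224666… → ⌈·⌉ = 2813
j=8: r + 7k = 3240.335777… → ⌈·⌉ = 3241
j=9: r + 8k = 3668.446888… → ⌈·⌉ = 3669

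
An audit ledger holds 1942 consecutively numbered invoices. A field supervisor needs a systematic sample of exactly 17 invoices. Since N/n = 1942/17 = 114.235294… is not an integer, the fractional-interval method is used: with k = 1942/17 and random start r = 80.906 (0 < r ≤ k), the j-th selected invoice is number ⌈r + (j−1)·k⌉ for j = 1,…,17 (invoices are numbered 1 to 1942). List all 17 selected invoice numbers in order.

81, 196, 310, 424, 538, 653, 767, 881, 995, 1110, 1224, 1338, 1452, 1566, 1681, 1795, 1909

j=1: r + 0k = 80.906 → ⌈·⌉ = 81
j=2: r + 1k = 195.141294… → ⌈·⌉ = 196
j=3: r + 2k = 309.376588… → ⌈·⌉ = 310
j=4: r + 3k = 423.611882… → ⌈·⌉ = 424
j=5: r + 4k = 537.847176… → ⌈·⌉ = 538
j=6: r + 5k = 652.082470… → ⌈·⌉ = 653
j=7: r + 6k = 766.317764… → ⌈·⌉ = 767
j=8: r + 7k = 880.553058… → ⌈·⌉ = 881
j=9: r + 8k = 994.788352… → ⌈·⌉ = 995
j=10: r + 9k = 1109.023647… → ⌈·⌉ = 1110
j=11: r + 10k = 1223.258941… → ⌈·⌉ = 1224
j=12: r + 11k = 1337.494235… → ⌈·⌉ = 1338
j=13: r + 12k = 1451.729529… → ⌈·⌉ = 1452
j=14: r + 13k = 1565.964823… → ⌈·⌉ = 1566
j=15: r + 14k = 1680.200117… → ⌈·⌉ = 1681
j=16: r + 15k = 1794.435411… → ⌈·⌉ = 1795
j=17: r + 16k = 1908.670705… → ⌈·⌉ = 1909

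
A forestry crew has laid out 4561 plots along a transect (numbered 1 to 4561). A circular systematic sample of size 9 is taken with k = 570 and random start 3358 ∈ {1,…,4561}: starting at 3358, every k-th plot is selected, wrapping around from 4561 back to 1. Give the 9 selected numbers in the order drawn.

Selection 1: 3358
Selection 2: 3358 + 570 = 3928
Selection 3: 3928 + 570 = 4498
Selection 4: 4498 + 570 = 5068 → 5068 − 4561 = 507
Selection 5: 507 + 570 = 1077
Selection 6: 1077 + 570 = 1647
Selection 7: 1647 + 570 = 2217
Selection 8: 2217 + 570 = 2787
Selection 9: 2787 + 570 = 3357

3358, 3928, 4498, 507, 1077, 1647, 2217, 2787, 3357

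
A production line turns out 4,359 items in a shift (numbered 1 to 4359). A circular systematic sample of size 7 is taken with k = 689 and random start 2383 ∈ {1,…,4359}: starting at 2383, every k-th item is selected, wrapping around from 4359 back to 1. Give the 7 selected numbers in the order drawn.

2383, 3072, 3761, 91, 780, 1469, 2158

Selection 1: 2383
Selection 2: 2383 + 689 = 3072
Selection 3: 3072 + 689 = 3761
Selection 4: 3761 + 689 = 4450 → 4450 − 4359 = 91
Selection 5: 91 + 689 = 780
Selection 6: 780 + 689 = 1469
Selection 7: 1469 + 689 = 2158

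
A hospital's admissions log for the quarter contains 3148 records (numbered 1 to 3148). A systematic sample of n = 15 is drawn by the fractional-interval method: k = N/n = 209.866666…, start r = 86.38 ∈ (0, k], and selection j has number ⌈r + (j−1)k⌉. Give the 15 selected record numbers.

j=1: r + 0k = 86.38 → ⌈·⌉ = 87
j=2: r + 1k = 296.246666… → ⌈·⌉ = 297
j=3: r + 2k = 506.113333… → ⌈·⌉ = 507
j=4: r + 3k = 715.98 → ⌈·⌉ = 716
j=5: r + 4k = 925.846666… → ⌈·⌉ = 926
j=6: r + 5k = 1135.713333… → ⌈·⌉ = 1136
j=7: r + 6k = 1345.58 → ⌈·⌉ = 1346
j=8: r + 7k = 1555.446666… → ⌈·⌉ = 1556
j=9: r + 8k = 1765.313333… → ⌈·⌉ = 1766
j=10: r + 9k = 1975.18 → ⌈·⌉ = 1976
j=11: r + 10k = 2185.046666… → ⌈·⌉ = 2186
j=12: r + 11k = 2394.913333… → ⌈·⌉ = 2395
j=13: r + 12k = 2604.78 → ⌈·⌉ = 2605
j=14: r + 13k = 2814.646666… → ⌈·⌉ = 2815
j=15: r + 14k = 3024.513333… → ⌈·⌉ = 3025

87, 297, 507, 716, 926, 1136, 1346, 1556, 1766, 1976, 2186, 2395, 2605, 2815, 3025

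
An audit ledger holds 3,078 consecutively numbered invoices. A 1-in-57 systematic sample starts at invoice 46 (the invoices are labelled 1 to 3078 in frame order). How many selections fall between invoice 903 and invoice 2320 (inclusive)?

24

k = 57
First selection ≥ 903: 46 + ⌈(903−46)/57⌉·57 = 46 + 16×57 = 958
Last selection ≤ 2320: 46 + ⌊(2320−46)/57⌋·57 = 46 + 39×57 = 2269
Count = 39 − 16 + 1 = 24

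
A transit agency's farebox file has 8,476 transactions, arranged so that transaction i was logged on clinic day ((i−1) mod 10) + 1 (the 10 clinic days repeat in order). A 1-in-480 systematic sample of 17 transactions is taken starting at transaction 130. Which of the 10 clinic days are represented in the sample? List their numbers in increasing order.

Consecutive selections differ by k = 480, so their clinic day numbers differ by 480 mod 10 = 0.
gcd(480, 10) = 10, so the sample visits 10/10 = 1 distinct residues mod 10.
Start 130 is clinic day 10; the clinic days hit are 10.

10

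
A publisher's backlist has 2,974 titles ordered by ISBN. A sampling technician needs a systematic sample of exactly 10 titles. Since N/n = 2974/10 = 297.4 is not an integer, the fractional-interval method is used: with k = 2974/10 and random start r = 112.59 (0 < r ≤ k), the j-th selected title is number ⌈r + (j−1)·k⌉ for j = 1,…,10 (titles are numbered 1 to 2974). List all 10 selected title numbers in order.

113, 410, 708, 1005, 1303, 1600, 1897, 2195, 2492, 2790

j=1: r + 0k = 112.59 → ⌈·⌉ = 113
j=2: r + 1k = 409.99 → ⌈·⌉ = 410
j=3: r + 2k = 707.39 → ⌈·⌉ = 708
j=4: r + 3k = 1004.79 → ⌈·⌉ = 1005
j=5: r + 4k = 1302.19 → ⌈·⌉ = 1303
j=6: r + 5k = 1599.59 → ⌈·⌉ = 1600
j=7: r + 6k = 1896.99 → ⌈·⌉ = 1897
j=8: r + 7k = 2194.39 → ⌈·⌉ = 2195
j=9: r + 8k = 2491.79 → ⌈·⌉ = 2492
j=10: r + 9k = 2789.19 → ⌈·⌉ = 2790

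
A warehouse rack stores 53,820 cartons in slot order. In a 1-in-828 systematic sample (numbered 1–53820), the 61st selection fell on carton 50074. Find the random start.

k = 828
r = 50074 − (61−1)×828 = 50074 − 49680 = 394

394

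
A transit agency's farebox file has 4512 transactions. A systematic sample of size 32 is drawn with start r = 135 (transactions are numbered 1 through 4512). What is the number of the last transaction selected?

4506

k = 4512/32 = 141
32nd selection = r + (32−1)·k = 135 + 31×141 = 135 + 4371 = 4506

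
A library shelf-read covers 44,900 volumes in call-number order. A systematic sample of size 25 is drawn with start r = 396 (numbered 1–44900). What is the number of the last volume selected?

43500

k = 44900/25 = 1796
25th selection = r + (25−1)·k = 396 + 24×1796 = 396 + 43104 = 43500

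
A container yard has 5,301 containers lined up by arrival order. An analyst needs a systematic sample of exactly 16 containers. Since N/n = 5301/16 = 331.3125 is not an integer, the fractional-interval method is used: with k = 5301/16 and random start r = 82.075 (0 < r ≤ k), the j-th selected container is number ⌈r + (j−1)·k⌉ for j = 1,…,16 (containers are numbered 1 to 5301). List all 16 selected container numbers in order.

j=1: r + 0k = 82.075 → ⌈·⌉ = 83
j=2: r + 1k = 413.3875 → ⌈·⌉ = 414
j=3: r + 2k = 744.7 → ⌈·⌉ = 745
j=4: r + 3k = 1076.0125 → ⌈·⌉ = 1077
j=5: r + 4k = 1407.325 → ⌈·⌉ = 1408
j=6: r + 5k = 1738.6375 → ⌈·⌉ = 1739
j=7: r + 6k = 2069.95 → ⌈·⌉ = 2070
j=8: r + 7k = 2401.2625 → ⌈·⌉ = 2402
j=9: r + 8k = 2732.575 → ⌈·⌉ = 2733
j=10: r + 9k = 3063.8875 → ⌈·⌉ = 3064
j=11: r + 10k = 3395.2 → ⌈·⌉ = 3396
j=12: r + 11k = 3726.5125 → ⌈·⌉ = 3727
j=13: r + 12k = 4057.825 → ⌈·⌉ = 4058
j=14: r + 13k = 4389.1375 → ⌈·⌉ = 4390
j=15: r + 14k = 4720.45 → ⌈·⌉ = 4721
j=16: r + 15k = 5051.7625 → ⌈·⌉ = 5052

83, 414, 745, 1077, 1408, 1739, 2070, 2402, 2733, 3064, 3396, 3727, 4058, 4390, 4721, 5052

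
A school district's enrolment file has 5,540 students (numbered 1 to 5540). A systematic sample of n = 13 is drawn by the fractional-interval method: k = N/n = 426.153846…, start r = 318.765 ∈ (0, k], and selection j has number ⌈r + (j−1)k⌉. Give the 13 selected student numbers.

j=1: r + 0k = 318.765 → ⌈·⌉ = 319
j=2: r + 1k = 744.918846… → ⌈·⌉ = 745
j=3: r + 2k = 1171.072692… → ⌈·⌉ = 1172
j=4: r + 3k = 1597.226538… → ⌈·⌉ = 1598
j=5: r + 4k = 2023.380384… → ⌈·⌉ = 2024
j=6: r + 5k = 2449.534230… → ⌈·⌉ = 2450
j=7: r + 6k = 2875.688076… → ⌈·⌉ = 2876
j=8: r + 7k = 3301.841923… → ⌈·⌉ = 3302
j=9: r + 8k = 3727.995769… → ⌈·⌉ = 3728
j=10: r + 9k = 4154.149615… → ⌈·⌉ = 4155
j=11: r + 10k = 4580.303461… → ⌈·⌉ = 4581
j=12: r + 11k = 5006.457307… → ⌈·⌉ = 5007
j=13: r + 12k = 5432.611153… → ⌈·⌉ = 5433

319, 745, 1172, 1598, 2024, 2450, 2876, 3302, 3728, 4155, 4581, 5007, 5433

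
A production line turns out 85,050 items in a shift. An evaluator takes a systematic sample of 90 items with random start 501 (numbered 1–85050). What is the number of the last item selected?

k = 85050/90 = 945
90th selection = r + (90−1)·k = 501 + 89×945 = 501 + 84105 = 84606

84606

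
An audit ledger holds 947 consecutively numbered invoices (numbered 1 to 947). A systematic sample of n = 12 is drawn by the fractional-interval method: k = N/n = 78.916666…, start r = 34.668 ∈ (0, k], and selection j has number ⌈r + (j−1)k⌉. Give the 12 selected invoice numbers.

j=1: r + 0k = 34.668 → ⌈·⌉ = 35
j=2: r + 1k = 113.584666… → ⌈·⌉ = 114
j=3: r + 2k = 192.501333… → ⌈·⌉ = 193
j=4: r + 3k = 271.418 → ⌈·⌉ = 272
j=5: r + 4k = 350.334666… → ⌈·⌉ = 351
j=6: r + 5k = 429.251333… → ⌈·⌉ = 430
j=7: r + 6k = 508.168 → ⌈·⌉ = 509
j=8: r + 7k = 587.084666… → ⌈·⌉ = 588
j=9: r + 8k = 666.001333… → ⌈·⌉ = 667
j=10: r + 9k = 744.918 → ⌈·⌉ = 745
j=11: r + 10k = 823.834666… → ⌈·⌉ = 824
j=12: r + 11k = 902.751333… → ⌈·⌉ = 903

35, 114, 193, 272, 351, 430, 509, 588, 667, 745, 824, 903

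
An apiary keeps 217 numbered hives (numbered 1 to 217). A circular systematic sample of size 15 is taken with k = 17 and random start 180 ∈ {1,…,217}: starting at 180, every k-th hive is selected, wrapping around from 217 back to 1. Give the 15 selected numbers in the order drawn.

Selection 1: 180
Selection 2: 180 + 17 = 197
Selection 3: 197 + 17 = 214
Selection 4: 214 + 17 = 231 → 231 − 217 = 14
Selection 5: 14 + 17 = 31
Selection 6: 31 + 17 = 48
Selection 7: 48 + 17 = 65
Selection 8: 65 + 17 = 82
Selection 9: 82 + 17 = 99
Selection 10: 99 + 17 = 116
Selection 11: 116 + 17 = 133
Selection 12: 133 + 17 = 150
Selection 13: 150 + 17 = 167
Selection 14: 167 + 17 = 184
Selection 15: 184 + 17 = 201

180, 197, 214, 14, 31, 48, 65, 82, 99, 116, 133, 150, 167, 184, 201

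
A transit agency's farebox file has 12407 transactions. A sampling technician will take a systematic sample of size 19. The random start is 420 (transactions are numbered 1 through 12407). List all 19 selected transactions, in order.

420, 1073, 1726, 2379, 3032, 3685, 4338, 4991, 5644, 6297, 6950, 7603, 8256, 8909, 9562, 10215, 10868, 11521, 12174

k = N/n = 12407/19 = 653
transaction 1: 420
transaction 2: 420 + 653 = 1073
transaction 3: 1073 + 653 = 1726
transaction 4: 1726 + 653 = 2379
transaction 5: 2379 + 653 = 3032
transaction 6: 3032 + 653 = 3685
transaction 7: 3685 + 653 = 4338
transaction 8: 4338 + 653 = 4991
transaction 9: 4991 + 653 = 5644
transaction 10: 5644 + 653 = 6297
transaction 11: 6297 + 653 = 6950
transaction 12: 6950 + 653 = 7603
transaction 13: 7603 + 653 = 8256
transaction 14: 8256 + 653 = 8909
transaction 15: 8909 + 653 = 9562
transaction 16: 9562 + 653 = 10215
transaction 17: 10215 + 653 = 10868
transaction 18: 10868 + 653 = 11521
transaction 19: 11521 + 653 = 12174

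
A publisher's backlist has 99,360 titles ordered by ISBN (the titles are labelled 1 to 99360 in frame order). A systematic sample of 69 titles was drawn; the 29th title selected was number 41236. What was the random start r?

916

k = 99360/69 = 1440
r = 41236 − (29−1)×1440 = 41236 − 40320 = 916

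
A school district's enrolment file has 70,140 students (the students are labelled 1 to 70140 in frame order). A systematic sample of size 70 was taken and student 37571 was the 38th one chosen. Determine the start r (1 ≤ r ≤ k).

497

k = 70140/70 = 1002
r = 37571 − (38−1)×1002 = 37571 − 37074 = 497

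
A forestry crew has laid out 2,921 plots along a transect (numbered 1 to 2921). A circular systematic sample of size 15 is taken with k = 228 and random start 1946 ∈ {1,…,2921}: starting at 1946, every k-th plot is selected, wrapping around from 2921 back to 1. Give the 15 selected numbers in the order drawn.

1946, 2174, 2402, 2630, 2858, 165, 393, 621, 849, 1077, 1305, 1533, 1761, 1989, 2217

Selection 1: 1946
Selection 2: 1946 + 228 = 2174
Selection 3: 2174 + 228 = 2402
Selection 4: 2402 + 228 = 2630
Selection 5: 2630 + 228 = 2858
Selection 6: 2858 + 228 = 3086 → 3086 − 2921 = 165
Selection 7: 165 + 228 = 393
Selection 8: 393 + 228 = 621
Selection 9: 621 + 228 = 849
Selection 10: 849 + 228 = 1077
Selection 11: 1077 + 228 = 1305
Selection 12: 1305 + 228 = 1533
Selection 13: 1533 + 228 = 1761
Selection 14: 1761 + 228 = 1989
Selection 15: 1989 + 228 = 2217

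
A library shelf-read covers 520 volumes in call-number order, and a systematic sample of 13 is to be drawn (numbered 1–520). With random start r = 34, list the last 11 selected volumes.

k = N/n = 520/13 = 40
3rd selection = 34 + 2×40 = 114
4th: 114 + 40 = 154
5th: 154 + 40 = 194
6th: 194 + 40 = 234
7th: 234 + 40 = 274
8th: 274 + 40 = 314
9th: 314 + 40 = 354
10th: 354 + 40 = 394
11th: 394 + 40 = 434
12th: 434 + 40 = 474
13th: 474 + 40 = 514

114, 154, 194, 234, 274, 314, 354, 394, 434, 474, 514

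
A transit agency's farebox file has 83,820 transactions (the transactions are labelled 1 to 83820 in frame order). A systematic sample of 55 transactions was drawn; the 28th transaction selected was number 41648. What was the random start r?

500

k = 83820/55 = 1524
r = 41648 − (28−1)×1524 = 41648 − 41148 = 500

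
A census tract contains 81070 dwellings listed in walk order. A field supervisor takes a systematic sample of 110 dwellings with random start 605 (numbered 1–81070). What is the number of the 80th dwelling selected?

k = 81070/110 = 737
80th selection = r + (80−1)·k = 605 + 79×737 = 605 + 58223 = 58828

58828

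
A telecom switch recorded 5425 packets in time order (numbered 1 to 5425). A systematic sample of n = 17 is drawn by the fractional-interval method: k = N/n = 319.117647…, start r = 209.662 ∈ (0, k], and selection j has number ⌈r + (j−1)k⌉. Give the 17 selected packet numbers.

210, 529, 848, 1168, 1487, 1806, 2125, 2444, 2763, 3082, 3401, 3720, 4040, 4359, 4678, 4997, 5316

j=1: r + 0k = 209.662 → ⌈·⌉ = 210
j=2: r + 1k = 528.779647… → ⌈·⌉ = 529
j=3: r + 2k = 847.897294… → ⌈·⌉ = 848
j=4: r + 3k = 1167.014941… → ⌈·⌉ = 1168
j=5: r + 4k = 1486.132588… → ⌈·⌉ = 1487
j=6: r + 5k = 1805.250235… → ⌈·⌉ = 1806
j=7: r + 6k = 2124.367882… → ⌈·⌉ = 2125
j=8: r + 7k = 2443.485529… → ⌈·⌉ = 2444
j=9: r + 8k = 2762.603176… → ⌈·⌉ = 2763
j=10: r + 9k = 3081.720823… → ⌈·⌉ = 3082
j=11: r + 10k = 3400.838470… → ⌈·⌉ = 3401
j=12: r + 11k = 3719.956117… → ⌈·⌉ = 3720
j=13: r + 12k = 4039.073764… → ⌈·⌉ = 4040
j=14: r + 13k = 4358.191411… → ⌈·⌉ = 4359
j=15: r + 14k = 4677.309058… → ⌈·⌉ = 4678
j=16: r + 15k = 4996.426705… → ⌈·⌉ = 4997
j=17: r + 16k = 5315.544352… → ⌈·⌉ = 5316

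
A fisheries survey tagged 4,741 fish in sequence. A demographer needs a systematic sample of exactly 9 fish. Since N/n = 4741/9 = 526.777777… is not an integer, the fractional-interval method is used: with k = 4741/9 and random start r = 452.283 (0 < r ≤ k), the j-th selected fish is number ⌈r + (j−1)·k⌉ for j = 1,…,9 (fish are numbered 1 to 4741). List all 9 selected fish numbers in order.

j=1: r + 0k = 452.283 → ⌈·⌉ = 453
j=2: r + 1k = 979.060777… → ⌈·⌉ = 980
j=3: r + 2k = 1505.838555… → ⌈·⌉ = 1506
j=4: r + 3k = 2032.616333… → ⌈·⌉ = 2033
j=5: r + 4k = 2559.394111… → ⌈·⌉ = 2560
j=6: r + 5k = 3086.171888… → ⌈·⌉ = 3087
j=7: r + 6k = 3612.949666… → ⌈·⌉ = 3613
j=8: r + 7k = 4139.727444… → ⌈·⌉ = 4140
j=9: r + 8k = 4666.505222… → ⌈·⌉ = 4667

453, 980, 1506, 2033, 2560, 3087, 3613, 4140, 4667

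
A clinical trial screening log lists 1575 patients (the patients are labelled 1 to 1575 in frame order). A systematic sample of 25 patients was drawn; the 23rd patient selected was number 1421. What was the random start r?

k = 1575/25 = 63
r = 1421 − (23−1)×63 = 1421 − 1386 = 35

35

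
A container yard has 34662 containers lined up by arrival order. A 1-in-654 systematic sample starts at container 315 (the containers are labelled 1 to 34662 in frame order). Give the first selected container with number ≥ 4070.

k = 654
Steps past start: ⌈(4070 − 315)/654⌉ = ⌈3755/654⌉ = 6
Selected container: 315 + 6×654 = 4239

4239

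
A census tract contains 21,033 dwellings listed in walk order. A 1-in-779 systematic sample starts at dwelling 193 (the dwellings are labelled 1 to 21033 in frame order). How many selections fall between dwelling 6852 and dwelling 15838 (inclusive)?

12

k = 779
First selection ≥ 6852: 193 + ⌈(6852−193)/779⌉·779 = 193 + 9×779 = 7204
Last selection ≤ 15838: 193 + ⌊(15838−193)/779⌋·779 = 193 + 20×779 = 15773
Count = 20 − 9 + 1 = 12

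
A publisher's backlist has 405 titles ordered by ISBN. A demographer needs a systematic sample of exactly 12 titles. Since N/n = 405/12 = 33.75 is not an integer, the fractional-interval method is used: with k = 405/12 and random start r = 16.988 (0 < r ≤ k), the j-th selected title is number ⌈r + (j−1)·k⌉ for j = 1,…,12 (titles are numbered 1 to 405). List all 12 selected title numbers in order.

17, 51, 85, 119, 152, 186, 220, 254, 287, 321, 355, 389

j=1: r + 0k = 16.988 → ⌈·⌉ = 17
j=2: r + 1k = 50.738 → ⌈·⌉ = 51
j=3: r + 2k = 84.488 → ⌈·⌉ = 85
j=4: r + 3k = 118.238 → ⌈·⌉ = 119
j=5: r + 4k = 151.988 → ⌈·⌉ = 152
j=6: r + 5k = 185.738 → ⌈·⌉ = 186
j=7: r + 6k = 219.488 → ⌈·⌉ = 220
j=8: r + 7k = 253.238 → ⌈·⌉ = 254
j=9: r + 8k = 286.988 → ⌈·⌉ = 287
j=10: r + 9k = 320.738 → ⌈·⌉ = 321
j=11: r + 10k = 354.488 → ⌈·⌉ = 355
j=12: r + 11k = 388.238 → ⌈·⌉ = 389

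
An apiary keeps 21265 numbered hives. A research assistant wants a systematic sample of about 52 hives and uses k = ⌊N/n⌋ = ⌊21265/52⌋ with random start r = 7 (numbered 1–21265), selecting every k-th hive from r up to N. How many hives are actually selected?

53

k = ⌊21265/52⌋ = 408
Achieved size = ⌊(21265 − 7)/408⌋ + 1 = ⌊21258/408⌋ + 1 = 52 + 1 = 53
(last selection: 7 + 52×408 = 21223 ≤ 21265; next would be 21631 > 21265)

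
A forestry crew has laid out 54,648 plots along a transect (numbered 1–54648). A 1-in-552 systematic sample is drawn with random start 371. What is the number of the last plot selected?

k = 552
99th selection = r + (99−1)·k = 371 + 98×552 = 371 + 54096 = 54467

54467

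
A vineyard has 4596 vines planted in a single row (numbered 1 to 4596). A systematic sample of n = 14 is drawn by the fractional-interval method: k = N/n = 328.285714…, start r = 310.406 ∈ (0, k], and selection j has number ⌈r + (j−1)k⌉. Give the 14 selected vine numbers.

311, 639, 967, 1296, 1624, 1952, 2281, 2609, 2937, 3265, 3594, 3922, 4250, 4579

j=1: r + 0k = 310.406 → ⌈·⌉ = 311
j=2: r + 1k = 638.691714… → ⌈·⌉ = 639
j=3: r + 2k = 966.977428… → ⌈·⌉ = 967
j=4: r + 3k = 1295.263142… → ⌈·⌉ = 1296
j=5: r + 4k = 1623.548857… → ⌈·⌉ = 1624
j=6: r + 5k = 1951.834571… → ⌈·⌉ = 1952
j=7: r + 6k = 2280.120285… → ⌈·⌉ = 2281
j=8: r + 7k = 2608.406 → ⌈·⌉ = 2609
j=9: r + 8k = 2936.691714… → ⌈·⌉ = 2937
j=10: r + 9k = 3264.977428… → ⌈·⌉ = 3265
j=11: r + 10k = 3593.263142… → ⌈·⌉ = 3594
j=12: r + 11k = 3921.548857… → ⌈·⌉ = 3922
j=13: r + 12k = 4249.834571… → ⌈·⌉ = 4250
j=14: r + 13k = 4578.120285… → ⌈·⌉ = 4579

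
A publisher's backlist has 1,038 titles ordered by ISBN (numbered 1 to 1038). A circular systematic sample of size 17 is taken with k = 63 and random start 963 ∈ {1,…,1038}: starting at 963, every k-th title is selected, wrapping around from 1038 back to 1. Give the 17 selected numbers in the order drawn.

Selection 1: 963
Selection 2: 963 + 63 = 1026
Selection 3: 1026 + 63 = 1089 → 1089 − 1038 = 51
Selection 4: 51 + 63 = 114
Selection 5: 114 + 63 = 177
Selection 6: 177 + 63 = 240
Selection 7: 240 + 63 = 303
Selection 8: 303 + 63 = 366
Selection 9: 366 + 63 = 429
Selection 10: 429 + 63 = 492
Selection 11: 492 + 63 = 555
Selection 12: 555 + 63 = 618
Selection 13: 618 + 63 = 681
Selection 14: 681 + 63 = 744
Selection 15: 744 + 63 = 807
Selection 16: 807 + 63 = 870
Selection 17: 870 + 63 = 933

963, 1026, 51, 114, 177, 240, 303, 366, 429, 492, 555, 618, 681, 744, 807, 870, 933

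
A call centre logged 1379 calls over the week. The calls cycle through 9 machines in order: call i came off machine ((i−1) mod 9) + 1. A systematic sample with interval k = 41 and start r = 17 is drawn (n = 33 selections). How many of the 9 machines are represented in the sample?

Consecutive selections differ by k = 41, so their machine numbers differ by 41 mod 9 = 5.
gcd(41, 9) = 1, so the sample visits 9/1 = 9 distinct residues mod 9.
Start 17 is machine 8; the machines hit are 1, 2, 3, 4, 5, 6, 7, 8, 9.

9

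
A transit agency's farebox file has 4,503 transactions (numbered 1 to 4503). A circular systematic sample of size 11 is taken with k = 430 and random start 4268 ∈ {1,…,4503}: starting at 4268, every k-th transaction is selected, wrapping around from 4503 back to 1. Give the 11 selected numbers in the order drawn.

Selection 1: 4268
Selection 2: 4268 + 430 = 4698 → 4698 − 4503 = 195
Selection 3: 195 + 430 = 625
Selection 4: 625 + 430 = 1055
Selection 5: 1055 + 430 = 1485
Selection 6: 1485 + 430 = 1915
Selection 7: 1915 + 430 = 2345
Selection 8: 2345 + 430 = 2775
Selection 9: 2775 + 430 = 3205
Selection 10: 3205 + 430 = 3635
Selection 11: 3635 + 430 = 4065

4268, 195, 625, 1055, 1485, 1915, 2345, 2775, 3205, 3635, 4065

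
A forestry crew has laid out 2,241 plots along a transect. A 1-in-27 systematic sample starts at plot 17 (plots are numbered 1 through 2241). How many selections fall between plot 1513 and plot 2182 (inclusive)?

k = 27
First selection ≥ 1513: 17 + ⌈(1513−17)/27⌉·27 = 17 + 56×27 = 1529
Last selection ≤ 2182: 17 + ⌊(2182−17)/27⌋·27 = 17 + 80×27 = 2177
Count = 80 − 56 + 1 = 25

25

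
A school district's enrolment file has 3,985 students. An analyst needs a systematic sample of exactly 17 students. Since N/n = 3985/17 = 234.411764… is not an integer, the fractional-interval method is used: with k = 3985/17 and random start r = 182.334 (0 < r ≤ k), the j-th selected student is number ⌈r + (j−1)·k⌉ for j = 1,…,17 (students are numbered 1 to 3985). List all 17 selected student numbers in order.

183, 417, 652, 886, 1120, 1355, 1589, 1824, 2058, 2293, 2527, 2761, 2996, 3230, 3465, 3699, 3933

j=1: r + 0k = 182.334 → ⌈·⌉ = 183
j=2: r + 1k = 416.745764… → ⌈·⌉ = 417
j=3: r + 2k = 651.157529… → ⌈·⌉ = 652
j=4: r + 3k = 885.569294… → ⌈·⌉ = 886
j=5: r + 4k = 1119.981058… → ⌈·⌉ = 1120
j=6: r + 5k = 1354.392823… → ⌈·⌉ = 1355
j=7: r + 6k = 1588.804588… → ⌈·⌉ = 1589
j=8: r + 7k = 1823.216352… → ⌈·⌉ = 1824
j=9: r + 8k = 2057.628117… → ⌈·⌉ = 2058
j=10: r + 9k = 2292.039882… → ⌈·⌉ = 2293
j=11: r + 10k = 2526.451647… → ⌈·⌉ = 2527
j=12: r + 11k = 2760.863411… → ⌈·⌉ = 2761
j=13: r + 12k = 2995.275176… → ⌈·⌉ = 2996
j=14: r + 13k = 3229.686941… → ⌈·⌉ = 3230
j=15: r + 14k = 3464.098705… → ⌈·⌉ = 3465
j=16: r + 15k = 3698.510470… → ⌈·⌉ = 3699
j=17: r + 16k = 3932.922235… → ⌈·⌉ = 3933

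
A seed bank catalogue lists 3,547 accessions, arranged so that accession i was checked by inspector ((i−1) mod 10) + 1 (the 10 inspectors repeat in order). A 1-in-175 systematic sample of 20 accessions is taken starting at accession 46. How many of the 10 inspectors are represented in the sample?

Consecutive selections differ by k = 175, so their inspector numbers differ by 175 mod 10 = 5.
gcd(175, 10) = 5, so the sample visits 10/5 = 2 distinct residues mod 10.
Start 46 is inspector 6; the inspectors hit are 1, 6.

2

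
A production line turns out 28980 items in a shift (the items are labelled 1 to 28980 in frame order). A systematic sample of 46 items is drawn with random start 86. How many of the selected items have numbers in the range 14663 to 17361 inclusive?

4

k = 28980/46 = 630
First selection ≥ 14663: 86 + ⌈(14663−86)/630⌉·630 = 86 + 24×630 = 15206
Last selection ≤ 17361: 86 + ⌊(17361−86)/630⌋·630 = 86 + 27×630 = 17096
Count = 27 − 24 + 1 = 4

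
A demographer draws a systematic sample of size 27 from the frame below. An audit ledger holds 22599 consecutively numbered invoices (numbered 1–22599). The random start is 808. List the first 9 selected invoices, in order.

k = N/n = 22599/27 = 837
invoice 1: 808
invoice 2: 808 + 837 = 1645
invoice 3: 1645 + 837 = 2482
invoice 4: 2482 + 837 = 3319
invoice 5: 3319 + 837 = 4156
invoice 6: 4156 + 837 = 4993
invoice 7: 4993 + 837 = 5830
invoice 8: 5830 + 837 = 6667
invoice 9: 6667 + 837 = 7504

808, 1645, 2482, 3319, 4156, 4993, 5830, 6667, 7504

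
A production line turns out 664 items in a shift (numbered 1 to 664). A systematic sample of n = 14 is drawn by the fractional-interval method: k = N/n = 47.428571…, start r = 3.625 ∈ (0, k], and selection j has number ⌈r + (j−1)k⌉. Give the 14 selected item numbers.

j=1: r + 0k = 3.625 → ⌈·⌉ = 4
j=2: r + 1k = 51.053571… → ⌈·⌉ = 52
j=3: r + 2k = 98.482142… → ⌈·⌉ = 99
j=4: r + 3k = 145.910714… → ⌈·⌉ = 146
j=5: r + 4k = 193.339285… → ⌈·⌉ = 194
j=6: r + 5k = 240.767857… → ⌈·⌉ = 241
j=7: r + 6k = 288.196428… → ⌈·⌉ = 289
j=8: r + 7k = 335.625 → ⌈·⌉ = 336
j=9: r + 8k = 383.053571… → ⌈·⌉ = 384
j=10: r + 9k = 430.482142… → ⌈·⌉ = 431
j=11: r + 10k = 477.910714… → ⌈·⌉ = 478
j=12: r + 11k = 525.339285… → ⌈·⌉ = 526
j=13: r + 12k = 572.767857… → ⌈·⌉ = 573
j=14: r + 13k = 620.196428… → ⌈·⌉ = 621

4, 52, 99, 146, 194, 241, 289, 336, 384, 431, 478, 526, 573, 621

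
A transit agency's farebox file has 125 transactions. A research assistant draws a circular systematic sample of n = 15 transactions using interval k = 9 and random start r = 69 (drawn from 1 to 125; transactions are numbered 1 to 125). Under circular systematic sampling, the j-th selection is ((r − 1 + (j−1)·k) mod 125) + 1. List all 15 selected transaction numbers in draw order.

69, 78, 87, 96, 105, 114, 123, 7, 16, 25, 34, 43, 52, 61, 70

Selection 1: 69
Selection 2: 69 + 9 = 78
Selection 3: 78 + 9 = 87
Selection 4: 87 + 9 = 96
Selection 5: 96 + 9 = 105
Selection 6: 105 + 9 = 114
Selection 7: 114 + 9 = 123
Selection 8: 123 + 9 = 132 → 132 − 125 = 7
Selection 9: 7 + 9 = 16
Selection 10: 16 + 9 = 25
Selection 11: 25 + 9 = 34
Selection 12: 34 + 9 = 43
Selection 13: 43 + 9 = 52
Selection 14: 52 + 9 = 61
Selection 15: 61 + 9 = 70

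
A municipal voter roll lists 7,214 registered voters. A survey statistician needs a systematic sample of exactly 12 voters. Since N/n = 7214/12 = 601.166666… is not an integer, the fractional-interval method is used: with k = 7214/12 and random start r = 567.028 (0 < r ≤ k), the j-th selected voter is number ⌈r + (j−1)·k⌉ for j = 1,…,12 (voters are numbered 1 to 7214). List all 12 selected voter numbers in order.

568, 1169, 1770, 2371, 2972, 3573, 4175, 4776, 5377, 5978, 6579, 7180

j=1: r + 0k = 567.028 → ⌈·⌉ = 568
j=2: r + 1k = 1168.194666… → ⌈·⌉ = 1169
j=3: r + 2k = 1769.361333… → ⌈·⌉ = 1770
j=4: r + 3k = 2370.528 → ⌈·⌉ = 2371
j=5: r + 4k = 2971.694666… → ⌈·⌉ = 2972
j=6: r + 5k = 3572.861333… → ⌈·⌉ = 3573
j=7: r + 6k = 4174.028 → ⌈·⌉ = 4175
j=8: r + 7k = 4775.194666… → ⌈·⌉ = 4776
j=9: r + 8k = 5376.361333… → ⌈·⌉ = 5377
j=10: r + 9k = 5977.528 → ⌈·⌉ = 5978
j=11: r + 10k = 6578.694666… → ⌈·⌉ = 6579
j=12: r + 11k = 7179.861333… → ⌈·⌉ = 7180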